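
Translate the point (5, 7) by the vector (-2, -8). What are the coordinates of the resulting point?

Translation by (-2, -8) (homogeneous matrix [[1, 0, -2], [0, 1, -8], [0, 0, 1]]):
x' = 5 + -2 = 3
y' = 7 + -8 = -1
Result: (3, -1)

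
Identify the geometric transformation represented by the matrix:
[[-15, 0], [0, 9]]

This matrix represents: non-uniform scaling by sx = -15, sy = 9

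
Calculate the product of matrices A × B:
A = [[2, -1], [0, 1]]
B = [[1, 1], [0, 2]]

Matrix multiplication:
C[0][0] = 2×1 + -1×0 = 2
C[0][1] = 2×1 + -1×2 = 0
C[1][0] = 0×1 + 1×0 = 0
C[1][1] = 0×1 + 1×2 = 2
Result: [[2, 0], [0, 2]]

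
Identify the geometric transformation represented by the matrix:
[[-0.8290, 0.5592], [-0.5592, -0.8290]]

This matrix represents: rotation by 214° counterclockwise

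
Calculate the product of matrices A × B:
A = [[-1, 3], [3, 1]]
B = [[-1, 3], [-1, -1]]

Matrix multiplication:
C[0][0] = -1×-1 + 3×-1 = -2
C[0][1] = -1×3 + 3×-1 = -6
C[1][0] = 3×-1 + 1×-1 = -4
C[1][1] = 3×3 + 1×-1 = 8
Result: [[-2, -6], [-4, 8]]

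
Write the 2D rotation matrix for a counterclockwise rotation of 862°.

Rotation matrix formula: [[cos θ, -sin θ], [sin θ, cos θ]]
For θ = 862°:
cos(862°) = -0.7880
sin(862°) = 0.6157
Result: [[-0.7880, -0.6157], [0.6157, -0.7880]]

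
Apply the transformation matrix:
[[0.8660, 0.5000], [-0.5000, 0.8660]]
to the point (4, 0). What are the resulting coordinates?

Matrix multiplication:
[[0.8660, 0.5000], [-0.5000, 0.8660]] × [4, 0]ᵀ
= [(0.8660)(4) + (0.5000)(0), (-0.5000)(4) + (0.8660)(0)]ᵀ
= [3.4640, -2]ᵀ
Result: (3.4640, -2)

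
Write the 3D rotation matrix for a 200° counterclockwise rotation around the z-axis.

Rotation matrix for counterclockwise 200° around z-axis:
cos(200°) = -0.9397, sin(200°) = -0.3420
Result: [[-0.9397, 0.3420, 0], [-0.3420, -0.9397, 0], [0, 0, 1]]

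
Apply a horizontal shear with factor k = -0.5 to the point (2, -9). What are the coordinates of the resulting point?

Shear matrix for horizontal shear with factor k = -0.5:
[[1, -0.50], [0, 1]]
Result: (2, -9) → (6.5, -9)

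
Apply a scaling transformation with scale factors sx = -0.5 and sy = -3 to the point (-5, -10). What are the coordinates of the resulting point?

Scaling matrix:
[[-0.50, 0], [0, -3]]
Result: (-5 × -0.5, -10 × -3) = (2.5, 30)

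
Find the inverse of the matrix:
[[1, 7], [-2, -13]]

For [[a,b],[c,d]], inverse = (1/det)·[[d,-b],[-c,a]]
det = (1)(-13) - (7)(-2) = -13 - -14 = 1
Inverse = [[-13, -7], [2, 1]]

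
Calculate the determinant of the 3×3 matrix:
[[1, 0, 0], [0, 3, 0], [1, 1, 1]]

Expansion along first row:
det = 1·det([[3,0],[1,1]]) - 0·det([[0,0],[1,1]]) + 0·det([[0,3],[1,1]])
    = 1·(3·1 - 0·1) - 0·(0·1 - 0·1) + 0·(0·1 - 3·1)
    = 1·3 - 0·0 + 0·-3
    = 3 + 0 + 0 = 3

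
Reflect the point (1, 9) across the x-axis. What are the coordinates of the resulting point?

Reflection across x-axis: (1, 9) → (1, -9)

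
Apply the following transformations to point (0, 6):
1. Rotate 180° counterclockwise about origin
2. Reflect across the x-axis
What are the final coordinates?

Step 1: Rotate 180° → (0, -6)
Step 2: Reflect across x-axis → (0, 6)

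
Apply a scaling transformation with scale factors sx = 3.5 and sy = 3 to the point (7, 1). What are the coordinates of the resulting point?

Scaling matrix:
[[3.50, 0], [0, 3]]
Result: (7 × 3.5, 1 × 3) = (24.5, 3)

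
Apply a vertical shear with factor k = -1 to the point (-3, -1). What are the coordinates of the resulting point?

Shear matrix for vertical shear with factor k = -1:
[[1, 0], [-1, 1]]
Result: (-3, -1) → (-3, 2)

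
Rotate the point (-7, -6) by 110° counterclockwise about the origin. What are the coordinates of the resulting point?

Rotation matrix for 110°: [[cos 110°, -sin 110°], [sin 110°, cos 110°]] ≈ [[-0.342020, -0.939693], [0.939693, -0.342020]]
[[-0.342020, -0.939693], [0.939693, -0.342020]] × [-7, -6]ᵀ ≈ [8.0323, -4.5257]ᵀ
Result: (8.0323, -4.5257)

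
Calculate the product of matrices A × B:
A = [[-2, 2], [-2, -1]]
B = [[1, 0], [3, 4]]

Matrix multiplication:
C[0][0] = -2×1 + 2×3 = 4
C[0][1] = -2×0 + 2×4 = 8
C[1][0] = -2×1 + -1×3 = -5
C[1][1] = -2×0 + -1×4 = -4
Result: [[4, 8], [-5, -4]]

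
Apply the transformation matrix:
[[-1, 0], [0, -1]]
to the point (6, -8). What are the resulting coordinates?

Matrix multiplication:
[[-1, 0], [0, -1]] × [6, -8]ᵀ
= [(-1)(6) + (0)(-8), (0)(6) + (-1)(-8)]ᵀ
= [-6, 8]ᵀ
Result: (-6, 8)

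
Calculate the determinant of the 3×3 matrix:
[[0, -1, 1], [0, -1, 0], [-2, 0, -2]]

Expansion along first row:
det = 0·det([[-1,0],[0,-2]]) - -1·det([[0,0],[-2,-2]]) + 1·det([[0,-1],[-2,0]])
    = 0·(-1·-2 - 0·0) - -1·(0·-2 - 0·-2) + 1·(0·0 - -1·-2)
    = 0·2 - -1·0 + 1·-2
    = 0 + 0 + -2 = -2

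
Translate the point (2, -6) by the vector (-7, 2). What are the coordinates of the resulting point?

Translation by (-7, 2) (homogeneous matrix [[1, 0, -7], [0, 1, 2], [0, 0, 1]]):
x' = 2 + -7 = -5
y' = -6 + 2 = -4
Result: (-5, -4)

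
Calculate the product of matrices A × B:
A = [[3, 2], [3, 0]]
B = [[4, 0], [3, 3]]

Matrix multiplication:
C[0][0] = 3×4 + 2×3 = 18
C[0][1] = 3×0 + 2×3 = 6
C[1][0] = 3×4 + 0×3 = 12
C[1][1] = 3×0 + 0×3 = 0
Result: [[18, 6], [12, 0]]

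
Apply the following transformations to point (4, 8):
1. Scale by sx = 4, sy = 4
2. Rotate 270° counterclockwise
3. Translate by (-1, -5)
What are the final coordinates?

Step 1: Scale → (16, 32)
Step 2: Rotate 270° → (32, -16)
Step 3: Translate → (31, -21)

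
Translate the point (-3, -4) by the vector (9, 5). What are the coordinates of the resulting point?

Translation by (9, 5) (homogeneous matrix [[1, 0, 9], [0, 1, 5], [0, 0, 1]]):
x' = -3 + 9 = 6
y' = -4 + 5 = 1
Result: (6, 1)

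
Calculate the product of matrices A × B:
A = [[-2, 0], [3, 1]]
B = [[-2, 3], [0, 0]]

Matrix multiplication:
C[0][0] = -2×-2 + 0×0 = 4
C[0][1] = -2×3 + 0×0 = -6
C[1][0] = 3×-2 + 1×0 = -6
C[1][1] = 3×3 + 1×0 = 9
Result: [[4, -6], [-6, 9]]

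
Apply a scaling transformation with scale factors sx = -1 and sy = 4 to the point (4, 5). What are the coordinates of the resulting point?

Scaling matrix:
[[-1, 0], [0, 4]]
Result: (4 × -1, 5 × 4) = (-4, 20)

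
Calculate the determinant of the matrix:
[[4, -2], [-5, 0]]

For a 2×2 matrix [[a, b], [c, d]], det = ad - bc
det = (4)(0) - (-2)(-5) = 0 - 10 = -10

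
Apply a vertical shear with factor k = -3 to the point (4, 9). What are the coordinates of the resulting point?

Shear matrix for vertical shear with factor k = -3:
[[1, 0], [-3, 1]]
Result: (4, 9) → (4, -3)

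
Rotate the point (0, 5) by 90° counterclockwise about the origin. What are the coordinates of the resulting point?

Rotation matrix for 90°: [[cos 90°, -sin 90°], [sin 90°, cos 90°]] = [[0, -1], [1, 0]]
[[0, -1], [1, 0]] × [0, 5]ᵀ = [-5, 0]ᵀ
Result: (-5, 0)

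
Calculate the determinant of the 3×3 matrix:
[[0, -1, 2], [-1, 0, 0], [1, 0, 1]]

Expansion along first row:
det = 0·det([[0,0],[0,1]]) - -1·det([[-1,0],[1,1]]) + 2·det([[-1,0],[1,0]])
    = 0·(0·1 - 0·0) - -1·(-1·1 - 0·1) + 2·(-1·0 - 0·1)
    = 0·0 - -1·-1 + 2·0
    = 0 + -1 + 0 = -1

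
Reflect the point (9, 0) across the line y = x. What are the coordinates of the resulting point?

Reflection across line y = x: (9, 0) → (0, 9)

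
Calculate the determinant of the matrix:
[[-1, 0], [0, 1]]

For a 2×2 matrix [[a, b], [c, d]], det = ad - bc
det = (-1)(1) - (0)(0) = -1 - 0 = -1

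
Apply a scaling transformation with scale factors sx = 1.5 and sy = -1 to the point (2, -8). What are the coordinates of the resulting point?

Scaling matrix:
[[1.50, 0], [0, -1]]
Result: (2 × 1.5, -8 × -1) = (3, 8)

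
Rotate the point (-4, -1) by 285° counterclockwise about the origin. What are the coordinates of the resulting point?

Rotation matrix for 285°: [[cos 285°, -sin 285°], [sin 285°, cos 285°]] ≈ [[0.258819, 0.965926], [-0.965926, 0.258819]]
[[0.258819, 0.965926], [-0.965926, 0.258819]] × [-4, -1]ᵀ ≈ [-2.0012, 3.6049]ᵀ
Result: (-2.0012, 3.6049)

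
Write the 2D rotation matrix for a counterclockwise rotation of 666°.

Rotation matrix formula: [[cos θ, -sin θ], [sin θ, cos θ]]
For θ = 666°:
cos(666°) = 0.5878
sin(666°) = -0.8090
Result: [[0.5878, 0.8090], [-0.8090, 0.5878]]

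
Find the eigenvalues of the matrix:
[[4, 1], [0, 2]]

Characteristic equation: det(A - λI) = 0
λ² - (trace)λ + (det) = 0
trace = 4 + 2 = 6, det = (4)(2) - (1)(0) = 8
λ² - (6)λ + (8) = 0
λ = (6 ± √((6)² - 4·(8))) / 2 = (6 ± √4) / 2
Solving: λ = 2, 4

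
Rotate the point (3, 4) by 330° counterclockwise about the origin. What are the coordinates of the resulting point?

Rotation matrix for 330°: [[cos 330°, -sin 330°], [sin 330°, cos 330°]] ≈ [[0.866025, 0.500000], [-0.500000, 0.866025]]
[[0.866025, 0.500000], [-0.500000, 0.866025]] × [3, 4]ᵀ ≈ [4.5981, 1.9641]ᵀ
Result: (4.5981, 1.9641)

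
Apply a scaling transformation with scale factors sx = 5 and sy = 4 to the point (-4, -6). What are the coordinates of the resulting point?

Scaling matrix:
[[5, 0], [0, 4]]
Result: (-4 × 5, -6 × 4) = (-20, -24)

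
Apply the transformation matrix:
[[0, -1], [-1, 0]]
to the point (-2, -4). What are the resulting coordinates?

Matrix multiplication:
[[0, -1], [-1, 0]] × [-2, -4]ᵀ
= [(0)(-2) + (-1)(-4), (-1)(-2) + (0)(-4)]ᵀ
= [4, 2]ᵀ
Result: (4, 2)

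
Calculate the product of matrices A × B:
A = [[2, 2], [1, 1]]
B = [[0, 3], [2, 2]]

Matrix multiplication:
C[0][0] = 2×0 + 2×2 = 4
C[0][1] = 2×3 + 2×2 = 10
C[1][0] = 1×0 + 1×2 = 2
C[1][1] = 1×3 + 1×2 = 5
Result: [[4, 10], [2, 5]]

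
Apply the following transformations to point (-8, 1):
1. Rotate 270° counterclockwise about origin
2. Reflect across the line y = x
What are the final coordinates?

Step 1: Rotate 270° → (1, 8)
Step 2: Reflect across line y = x → (8, 1)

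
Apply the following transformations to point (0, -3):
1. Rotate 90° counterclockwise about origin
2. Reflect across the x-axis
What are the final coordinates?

Step 1: Rotate 90° → (3, 0)
Step 2: Reflect across x-axis → (3, 0)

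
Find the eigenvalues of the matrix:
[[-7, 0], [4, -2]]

Characteristic equation: det(A - λI) = 0
λ² - (trace)λ + (det) = 0
trace = -7 + -2 = -9, det = (-7)(-2) - (0)(4) = 14
λ² - (-9)λ + (14) = 0
λ = (-9 ± √((-9)² - 4·(14))) / 2 = (-9 ± √25) / 2
Solving: λ = -7, -2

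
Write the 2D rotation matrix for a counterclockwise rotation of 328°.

Rotation matrix formula: [[cos θ, -sin θ], [sin θ, cos θ]]
For θ = 328°:
cos(328°) = 0.8480
sin(328°) = -0.5299
Result: [[0.8480, 0.5299], [-0.5299, 0.8480]]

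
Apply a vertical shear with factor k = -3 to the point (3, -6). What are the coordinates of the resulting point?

Shear matrix for vertical shear with factor k = -3:
[[1, 0], [-3, 1]]
Result: (3, -6) → (3, -15)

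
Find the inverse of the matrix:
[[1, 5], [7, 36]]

For [[a,b],[c,d]], inverse = (1/det)·[[d,-b],[-c,a]]
det = (1)(36) - (5)(7) = 36 - 35 = 1
Inverse = [[36, -5], [-7, 1]]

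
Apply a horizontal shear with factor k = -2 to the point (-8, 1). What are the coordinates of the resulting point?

Shear matrix for horizontal shear with factor k = -2:
[[1, -2], [0, 1]]
Result: (-8, 1) → (-10, 1)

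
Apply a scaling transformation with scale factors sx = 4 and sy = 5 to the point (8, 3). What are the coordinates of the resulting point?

Scaling matrix:
[[4, 0], [0, 5]]
Result: (8 × 4, 3 × 5) = (32, 15)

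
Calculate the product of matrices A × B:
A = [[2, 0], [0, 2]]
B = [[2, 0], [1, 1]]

Matrix multiplication:
C[0][0] = 2×2 + 0×1 = 4
C[0][1] = 2×0 + 0×1 = 0
C[1][0] = 0×2 + 2×1 = 2
C[1][1] = 0×0 + 2×1 = 2
Result: [[4, 0], [2, 2]]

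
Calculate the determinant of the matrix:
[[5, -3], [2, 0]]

For a 2×2 matrix [[a, b], [c, d]], det = ad - bc
det = (5)(0) - (-3)(2) = 0 - -6 = 6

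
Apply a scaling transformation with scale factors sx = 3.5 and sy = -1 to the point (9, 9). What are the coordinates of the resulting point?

Scaling matrix:
[[3.50, 0], [0, -1]]
Result: (9 × 3.5, 9 × -1) = (31.5, -9)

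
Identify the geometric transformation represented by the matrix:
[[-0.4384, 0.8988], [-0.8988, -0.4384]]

This matrix represents: rotation by 244° counterclockwise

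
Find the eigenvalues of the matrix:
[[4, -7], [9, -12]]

Characteristic equation: det(A - λI) = 0
λ² - (trace)λ + (det) = 0
trace = 4 + -12 = -8, det = (4)(-12) - (-7)(9) = 15
λ² - (-8)λ + (15) = 0
λ = (-8 ± √((-8)² - 4·(15))) / 2 = (-8 ± √4) / 2
Solving: λ = -5, -3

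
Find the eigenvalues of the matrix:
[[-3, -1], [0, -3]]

Characteristic equation: det(A - λI) = 0
λ² - (trace)λ + (det) = 0
trace = -3 + -3 = -6, det = (-3)(-3) - (-1)(0) = 9
λ² - (-6)λ + (9) = 0
λ = (-6 ± √((-6)² - 4·(9))) / 2 = (-6 ± √0) / 2
Solving: λ = -3, -3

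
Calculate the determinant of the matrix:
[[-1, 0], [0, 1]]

For a 2×2 matrix [[a, b], [c, d]], det = ad - bc
det = (-1)(1) - (0)(0) = -1 - 0 = -1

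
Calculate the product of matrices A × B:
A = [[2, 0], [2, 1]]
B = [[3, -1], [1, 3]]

Matrix multiplication:
C[0][0] = 2×3 + 0×1 = 6
C[0][1] = 2×-1 + 0×3 = -2
C[1][0] = 2×3 + 1×1 = 7
C[1][1] = 2×-1 + 1×3 = 1
Result: [[6, -2], [7, 1]]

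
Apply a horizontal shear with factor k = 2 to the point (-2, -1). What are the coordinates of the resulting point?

Shear matrix for horizontal shear with factor k = 2:
[[1, 2], [0, 1]]
Result: (-2, -1) → (-4, -1)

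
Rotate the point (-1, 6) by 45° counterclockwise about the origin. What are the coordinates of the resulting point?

Rotation matrix for 45°: [[cos 45°, -sin 45°], [sin 45°, cos 45°]] ≈ [[0.707107, -0.707107], [0.707107, 0.707107]]
[[0.707107, -0.707107], [0.707107, 0.707107]] × [-1, 6]ᵀ ≈ [-4.9497, 3.5355]ᵀ
Result: (-4.9497, 3.5355)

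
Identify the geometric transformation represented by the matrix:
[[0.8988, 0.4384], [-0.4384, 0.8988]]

This matrix represents: rotation by 334° counterclockwise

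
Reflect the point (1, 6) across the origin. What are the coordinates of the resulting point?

Reflection across origin: (1, 6) → (-1, -6)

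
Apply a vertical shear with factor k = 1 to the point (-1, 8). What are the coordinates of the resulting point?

Shear matrix for vertical shear with factor k = 1:
[[1, 0], [1, 1]]
Result: (-1, 8) → (-1, 7)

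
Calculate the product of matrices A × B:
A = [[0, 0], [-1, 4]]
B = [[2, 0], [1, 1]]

Matrix multiplication:
C[0][0] = 0×2 + 0×1 = 0
C[0][1] = 0×0 + 0×1 = 0
C[1][0] = -1×2 + 4×1 = 2
C[1][1] = -1×0 + 4×1 = 4
Result: [[0, 0], [2, 4]]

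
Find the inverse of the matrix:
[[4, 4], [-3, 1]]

For [[a,b],[c,d]], inverse = (1/det)·[[d,-b],[-c,a]]
det = (4)(1) - (4)(-3) = 4 - -12 = 16
Inverse = (1/16)·[[1, -4], [3, 4]]
= [[1/16, -1/4], [3/16, 1/4]]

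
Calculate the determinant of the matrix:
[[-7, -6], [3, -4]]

For a 2×2 matrix [[a, b], [c, d]], det = ad - bc
det = (-7)(-4) - (-6)(3) = 28 - -18 = 46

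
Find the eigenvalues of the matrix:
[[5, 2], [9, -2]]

Characteristic equation: det(A - λI) = 0
λ² - (trace)λ + (det) = 0
trace = 5 + -2 = 3, det = (5)(-2) - (2)(9) = -28
λ² - (3)λ + (-28) = 0
λ = (3 ± √((3)² - 4·(-28))) / 2 = (3 ± √121) / 2
Solving: λ = -4, 7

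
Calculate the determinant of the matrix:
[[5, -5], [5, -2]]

For a 2×2 matrix [[a, b], [c, d]], det = ad - bc
det = (5)(-2) - (-5)(5) = -10 - -25 = 15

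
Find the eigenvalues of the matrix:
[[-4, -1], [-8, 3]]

Characteristic equation: det(A - λI) = 0
λ² - (trace)λ + (det) = 0
trace = -4 + 3 = -1, det = (-4)(3) - (-1)(-8) = -20
λ² - (-1)λ + (-20) = 0
λ = (-1 ± √((-1)² - 4·(-20))) / 2 = (-1 ± √81) / 2
Solving: λ = -5, 4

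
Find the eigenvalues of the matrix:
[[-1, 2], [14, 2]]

Characteristic equation: det(A - λI) = 0
λ² - (trace)λ + (det) = 0
trace = -1 + 2 = 1, det = (-1)(2) - (2)(14) = -30
λ² - (1)λ + (-30) = 0
λ = (1 ± √((1)² - 4·(-30))) / 2 = (1 ± √121) / 2
Solving: λ = -5, 6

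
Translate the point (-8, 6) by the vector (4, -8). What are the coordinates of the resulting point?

Translation by (4, -8) (homogeneous matrix [[1, 0, 4], [0, 1, -8], [0, 0, 1]]):
x' = -8 + 4 = -4
y' = 6 + -8 = -2
Result: (-4, -2)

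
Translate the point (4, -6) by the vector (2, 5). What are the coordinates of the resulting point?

Translation by (2, 5) (homogeneous matrix [[1, 0, 2], [0, 1, 5], [0, 0, 1]]):
x' = 4 + 2 = 6
y' = -6 + 5 = -1
Result: (6, -1)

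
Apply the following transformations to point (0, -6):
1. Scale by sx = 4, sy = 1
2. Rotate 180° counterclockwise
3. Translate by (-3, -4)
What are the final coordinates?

Step 1: Scale → (0, -6)
Step 2: Rotate 180° → (0, 6)
Step 3: Translate → (-3, 2)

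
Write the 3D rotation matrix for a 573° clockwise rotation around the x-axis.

Rotation matrix for clockwise 573° around x-axis:
A clockwise rotation by 573° is a counterclockwise rotation by -573°.
cos(-573°) = -0.8387, sin(-573°) = 0.5446
Result: [[1, 0, 0], [0, -0.8387, -0.5446], [0, 0.5446, -0.8387]]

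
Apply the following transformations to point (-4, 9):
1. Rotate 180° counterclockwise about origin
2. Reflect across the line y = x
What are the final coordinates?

Step 1: Rotate 180° → (4, -9)
Step 2: Reflect across line y = x → (-9, 4)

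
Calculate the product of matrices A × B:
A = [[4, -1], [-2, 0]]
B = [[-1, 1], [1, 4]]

Matrix multiplication:
C[0][0] = 4×-1 + -1×1 = -5
C[0][1] = 4×1 + -1×4 = 0
C[1][0] = -2×-1 + 0×1 = 2
C[1][1] = -2×1 + 0×4 = -2
Result: [[-5, 0], [2, -2]]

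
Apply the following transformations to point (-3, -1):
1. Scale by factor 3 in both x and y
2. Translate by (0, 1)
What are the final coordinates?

Step 1: Scale (-3, -1) by 3 → (-9, -3)
Step 2: Translate by (0, 1) → (-9, -2)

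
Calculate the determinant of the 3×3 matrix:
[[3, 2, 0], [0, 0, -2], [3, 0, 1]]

Expansion along first row:
det = 3·det([[0,-2],[0,1]]) - 2·det([[0,-2],[3,1]]) + 0·det([[0,0],[3,0]])
    = 3·(0·1 - -2·0) - 2·(0·1 - -2·3) + 0·(0·0 - 0·3)
    = 3·0 - 2·6 + 0·0
    = 0 + -12 + 0 = -12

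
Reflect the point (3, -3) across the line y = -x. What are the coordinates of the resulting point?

Reflection across line y = -x: (3, -3) → (3, -3)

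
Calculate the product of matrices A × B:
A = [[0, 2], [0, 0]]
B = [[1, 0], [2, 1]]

Matrix multiplication:
C[0][0] = 0×1 + 2×2 = 4
C[0][1] = 0×0 + 2×1 = 2
C[1][0] = 0×1 + 0×2 = 0
C[1][1] = 0×0 + 0×1 = 0
Result: [[4, 2], [0, 0]]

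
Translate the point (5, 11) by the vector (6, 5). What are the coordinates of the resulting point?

Translation by (6, 5) (homogeneous matrix [[1, 0, 6], [0, 1, 5], [0, 0, 1]]):
x' = 5 + 6 = 11
y' = 11 + 5 = 16
Result: (11, 16)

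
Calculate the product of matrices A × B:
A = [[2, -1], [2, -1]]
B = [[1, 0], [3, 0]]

Matrix multiplication:
C[0][0] = 2×1 + -1×3 = -1
C[0][1] = 2×0 + -1×0 = 0
C[1][0] = 2×1 + -1×3 = -1
C[1][1] = 2×0 + -1×0 = 0
Result: [[-1, 0], [-1, 0]]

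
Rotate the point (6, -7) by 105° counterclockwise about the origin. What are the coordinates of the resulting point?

Rotation matrix for 105°: [[cos 105°, -sin 105°], [sin 105°, cos 105°]] ≈ [[-0.258819, -0.965926], [0.965926, -0.258819]]
[[-0.258819, -0.965926], [0.965926, -0.258819]] × [6, -7]ᵀ ≈ [5.2086, 7.6073]ᵀ
Result: (5.2086, 7.6073)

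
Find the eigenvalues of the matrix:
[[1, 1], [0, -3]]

Characteristic equation: det(A - λI) = 0
λ² - (trace)λ + (det) = 0
trace = 1 + -3 = -2, det = (1)(-3) - (1)(0) = -3
λ² - (-2)λ + (-3) = 0
λ = (-2 ± √((-2)² - 4·(-3))) / 2 = (-2 ± √16) / 2
Solving: λ = -3, 1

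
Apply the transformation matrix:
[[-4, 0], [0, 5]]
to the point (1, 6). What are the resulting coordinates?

Matrix multiplication:
[[-4, 0], [0, 5]] × [1, 6]ᵀ
= [(-4)(1) + (0)(6), (0)(1) + (5)(6)]ᵀ
= [-4, 30]ᵀ
Result: (-4, 30)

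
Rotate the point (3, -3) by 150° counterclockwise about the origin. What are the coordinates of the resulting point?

Rotation matrix for 150°: [[cos 150°, -sin 150°], [sin 150°, cos 150°]] ≈ [[-0.866025, -0.500000], [0.500000, -0.866025]]
[[-0.866025, -0.500000], [0.500000, -0.866025]] × [3, -3]ᵀ ≈ [-1.0981, 4.0981]ᵀ
Result: (-1.0981, 4.0981)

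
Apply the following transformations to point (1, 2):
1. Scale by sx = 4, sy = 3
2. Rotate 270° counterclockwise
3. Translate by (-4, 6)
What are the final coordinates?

Step 1: Scale → (4, 6)
Step 2: Rotate 270° → (6, -4)
Step 3: Translate → (2, 2)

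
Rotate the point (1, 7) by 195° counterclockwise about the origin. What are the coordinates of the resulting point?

Rotation matrix for 195°: [[cos 195°, -sin 195°], [sin 195°, cos 195°]] ≈ [[-0.965926, 0.258819], [-0.258819, -0.965926]]
[[-0.965926, 0.258819], [-0.258819, -0.965926]] × [1, 7]ᵀ ≈ [0.8458, -7.0203]ᵀ
Result: (0.8458, -7.0203)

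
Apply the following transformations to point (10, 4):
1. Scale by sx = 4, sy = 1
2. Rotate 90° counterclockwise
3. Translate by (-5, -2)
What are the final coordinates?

Step 1: Scale → (40, 4)
Step 2: Rotate 90° → (-4, 40)
Step 3: Translate → (-9, 38)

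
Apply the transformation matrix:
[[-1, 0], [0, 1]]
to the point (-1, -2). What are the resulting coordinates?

Matrix multiplication:
[[-1, 0], [0, 1]] × [-1, -2]ᵀ
= [(-1)(-1) + (0)(-2), (0)(-1) + (1)(-2)]ᵀ
= [1, -2]ᵀ
Result: (1, -2)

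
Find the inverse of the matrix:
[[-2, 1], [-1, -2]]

For [[a,b],[c,d]], inverse = (1/det)·[[d,-b],[-c,a]]
det = (-2)(-2) - (1)(-1) = 4 - -1 = 5
Inverse = (1/5)·[[-2, -1], [1, -2]]
= [[-2/5, -1/5], [1/5, -2/5]]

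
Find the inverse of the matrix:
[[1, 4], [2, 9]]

For [[a,b],[c,d]], inverse = (1/det)·[[d,-b],[-c,a]]
det = (1)(9) - (4)(2) = 9 - 8 = 1
Inverse = [[9, -4], [-2, 1]]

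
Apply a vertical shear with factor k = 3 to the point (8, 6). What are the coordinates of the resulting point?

Shear matrix for vertical shear with factor k = 3:
[[1, 0], [3, 1]]
Result: (8, 6) → (8, 30)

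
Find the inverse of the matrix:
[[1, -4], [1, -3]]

For [[a,b],[c,d]], inverse = (1/det)·[[d,-b],[-c,a]]
det = (1)(-3) - (-4)(1) = -3 - -4 = 1
Inverse = [[-3, 4], [-1, 1]]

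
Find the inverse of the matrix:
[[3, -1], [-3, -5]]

For [[a,b],[c,d]], inverse = (1/det)·[[d,-b],[-c,a]]
det = (3)(-5) - (-1)(-3) = -15 - 3 = -18
Inverse = (1/-18)·[[-5, 1], [3, 3]]
= [[5/18, -1/18], [-1/6, -1/6]]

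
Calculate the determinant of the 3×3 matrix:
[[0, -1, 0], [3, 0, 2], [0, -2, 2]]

Expansion along first row:
det = 0·det([[0,2],[-2,2]]) - -1·det([[3,2],[0,2]]) + 0·det([[3,0],[0,-2]])
    = 0·(0·2 - 2·-2) - -1·(3·2 - 2·0) + 0·(3·-2 - 0·0)
    = 0·4 - -1·6 + 0·-6
    = 0 + 6 + 0 = 6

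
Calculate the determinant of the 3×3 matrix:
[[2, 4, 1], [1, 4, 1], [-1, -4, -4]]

Expansion along first row:
det = 2·det([[4,1],[-4,-4]]) - 4·det([[1,1],[-1,-4]]) + 1·det([[1,4],[-1,-4]])
    = 2·(4·-4 - 1·-4) - 4·(1·-4 - 1·-1) + 1·(1·-4 - 4·-1)
    = 2·-12 - 4·-3 + 1·0
    = -24 + 12 + 0 = -12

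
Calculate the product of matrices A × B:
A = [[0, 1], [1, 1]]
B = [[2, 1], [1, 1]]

Matrix multiplication:
C[0][0] = 0×2 + 1×1 = 1
C[0][1] = 0×1 + 1×1 = 1
C[1][0] = 1×2 + 1×1 = 3
C[1][1] = 1×1 + 1×1 = 2
Result: [[1, 1], [3, 2]]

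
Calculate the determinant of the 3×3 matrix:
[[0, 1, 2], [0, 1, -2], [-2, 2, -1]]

Expansion along first row:
det = 0·det([[1,-2],[2,-1]]) - 1·det([[0,-2],[-2,-1]]) + 2·det([[0,1],[-2,2]])
    = 0·(1·-1 - -2·2) - 1·(0·-1 - -2·-2) + 2·(0·2 - 1·-2)
    = 0·3 - 1·-4 + 2·2
    = 0 + 4 + 4 = 8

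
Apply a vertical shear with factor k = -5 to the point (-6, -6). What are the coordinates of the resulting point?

Shear matrix for vertical shear with factor k = -5:
[[1, 0], [-5, 1]]
Result: (-6, -6) → (-6, 24)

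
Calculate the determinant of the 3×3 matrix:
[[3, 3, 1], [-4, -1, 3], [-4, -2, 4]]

Expansion along first row:
det = 3·det([[-1,3],[-2,4]]) - 3·det([[-4,3],[-4,4]]) + 1·det([[-4,-1],[-4,-2]])
    = 3·(-1·4 - 3·-2) - 3·(-4·4 - 3·-4) + 1·(-4·-2 - -1·-4)
    = 3·2 - 3·-4 + 1·4
    = 6 + 12 + 4 = 22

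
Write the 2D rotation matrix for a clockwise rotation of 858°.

Rotation matrix formula: [[cos θ, -sin θ], [sin θ, cos θ]]
A clockwise rotation by 858° is equivalent to a counterclockwise rotation by -858°.
For θ = -858°:
cos(-858°) = -0.7431
sin(-858°) = -0.6691
Result: [[-0.7431, 0.6691], [-0.6691, -0.7431]]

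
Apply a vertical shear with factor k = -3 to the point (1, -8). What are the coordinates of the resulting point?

Shear matrix for vertical shear with factor k = -3:
[[1, 0], [-3, 1]]
Result: (1, -8) → (1, -11)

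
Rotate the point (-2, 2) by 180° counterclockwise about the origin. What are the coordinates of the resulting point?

Rotation matrix for 180°: [[cos 180°, -sin 180°], [sin 180°, cos 180°]] = [[-1, 0], [0, -1]]
[[-1, 0], [0, -1]] × [-2, 2]ᵀ = [2, -2]ᵀ
Result: (2, -2)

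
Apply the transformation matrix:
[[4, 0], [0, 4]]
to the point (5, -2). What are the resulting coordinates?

Matrix multiplication:
[[4, 0], [0, 4]] × [5, -2]ᵀ
= [(4)(5) + (0)(-2), (0)(5) + (4)(-2)]ᵀ
= [20, -8]ᵀ
Result: (20, -8)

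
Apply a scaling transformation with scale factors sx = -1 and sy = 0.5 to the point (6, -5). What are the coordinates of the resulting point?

Scaling matrix:
[[-1, 0], [0, 0.50]]
Result: (6 × -1, -5 × 0.5) = (-6, -2.5)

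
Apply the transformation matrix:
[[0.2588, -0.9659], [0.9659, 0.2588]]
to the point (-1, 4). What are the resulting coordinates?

Matrix multiplication:
[[0.2588, -0.9659], [0.9659, 0.2588]] × [-1, 4]ᵀ
= [(0.2588)(-1) + (-0.9659)(4), (0.9659)(-1) + (0.2588)(4)]ᵀ
= [-4.1224, 0.0693]ᵀ
Result: (-4.1224, 0.0693)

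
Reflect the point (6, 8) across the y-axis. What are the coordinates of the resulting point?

Reflection across y-axis: (6, 8) → (-6, 8)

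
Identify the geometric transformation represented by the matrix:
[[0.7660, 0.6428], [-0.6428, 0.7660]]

This matrix represents: rotation by 320° counterclockwise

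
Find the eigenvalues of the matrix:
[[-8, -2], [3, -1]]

Characteristic equation: det(A - λI) = 0
λ² - (trace)λ + (det) = 0
trace = -8 + -1 = -9, det = (-8)(-1) - (-2)(3) = 14
λ² - (-9)λ + (14) = 0
λ = (-9 ± √((-9)² - 4·(14))) / 2 = (-9 ± √25) / 2
Solving: λ = -7, -2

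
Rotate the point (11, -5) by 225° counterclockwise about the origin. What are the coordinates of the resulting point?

Rotation matrix for 225°: [[cos 225°, -sin 225°], [sin 225°, cos 225°]] ≈ [[-0.707107, 0.707107], [-0.707107, -0.707107]]
[[-0.707107, 0.707107], [-0.707107, -0.707107]] × [11, -5]ᵀ ≈ [-11.3137, -4.2426]ᵀ
Result: (-11.3137, -4.2426)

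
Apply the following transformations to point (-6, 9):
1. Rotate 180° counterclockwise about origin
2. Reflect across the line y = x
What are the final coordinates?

Step 1: Rotate 180° → (6, -9)
Step 2: Reflect across line y = x → (-9, 6)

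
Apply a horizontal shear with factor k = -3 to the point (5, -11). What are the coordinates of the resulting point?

Shear matrix for horizontal shear with factor k = -3:
[[1, -3], [0, 1]]
Result: (5, -11) → (38, -11)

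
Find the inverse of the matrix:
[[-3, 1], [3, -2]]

For [[a,b],[c,d]], inverse = (1/det)·[[d,-b],[-c,a]]
det = (-3)(-2) - (1)(3) = 6 - 3 = 3
Inverse = (1/3)·[[-2, -1], [-3, -3]]
= [[-2/3, -1/3], [-1, -1]]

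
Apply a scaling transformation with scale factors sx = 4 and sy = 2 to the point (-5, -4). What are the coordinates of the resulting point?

Scaling matrix:
[[4, 0], [0, 2]]
Result: (-5 × 4, -4 × 2) = (-20, -8)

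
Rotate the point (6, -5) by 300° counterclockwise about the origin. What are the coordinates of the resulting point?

Rotation matrix for 300°: [[cos 300°, -sin 300°], [sin 300°, cos 300°]] ≈ [[0.500000, 0.866025], [-0.866025, 0.500000]]
[[0.500000, 0.866025], [-0.866025, 0.500000]] × [6, -5]ᵀ ≈ [-1.3301, -7.6962]ᵀ
Result: (-1.3301, -7.6962)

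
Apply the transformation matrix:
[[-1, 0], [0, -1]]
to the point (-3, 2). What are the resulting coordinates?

Matrix multiplication:
[[-1, 0], [0, -1]] × [-3, 2]ᵀ
= [(-1)(-3) + (0)(2), (0)(-3) + (-1)(2)]ᵀ
= [3, -2]ᵀ
Result: (3, -2)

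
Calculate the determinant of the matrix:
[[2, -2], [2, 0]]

For a 2×2 matrix [[a, b], [c, d]], det = ad - bc
det = (2)(0) - (-2)(2) = 0 - -4 = 4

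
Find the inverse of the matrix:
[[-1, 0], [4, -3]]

For [[a,b],[c,d]], inverse = (1/det)·[[d,-b],[-c,a]]
det = (-1)(-3) - (0)(4) = 3 - 0 = 3
Inverse = (1/3)·[[-3, 0], [-4, -1]]
= [[-1, 0], [-4/3, -1/3]]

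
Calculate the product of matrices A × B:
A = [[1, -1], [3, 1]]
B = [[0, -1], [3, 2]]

Matrix multiplication:
C[0][0] = 1×0 + -1×3 = -3
C[0][1] = 1×-1 + -1×2 = -3
C[1][0] = 3×0 + 1×3 = 3
C[1][1] = 3×-1 + 1×2 = -1
Result: [[-3, -3], [3, -1]]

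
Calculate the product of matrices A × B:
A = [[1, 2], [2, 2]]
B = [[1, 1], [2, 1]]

Matrix multiplication:
C[0][0] = 1×1 + 2×2 = 5
C[0][1] = 1×1 + 2×1 = 3
C[1][0] = 2×1 + 2×2 = 6
C[1][1] = 2×1 + 2×1 = 4
Result: [[5, 3], [6, 4]]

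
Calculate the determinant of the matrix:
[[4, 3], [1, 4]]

For a 2×2 matrix [[a, b], [c, d]], det = ad - bc
det = (4)(4) - (3)(1) = 16 - 3 = 13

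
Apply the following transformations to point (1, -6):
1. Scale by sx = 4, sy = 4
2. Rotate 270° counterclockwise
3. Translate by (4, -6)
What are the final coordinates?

Step 1: Scale → (4, -24)
Step 2: Rotate 270° → (-24, -4)
Step 3: Translate → (-20, -10)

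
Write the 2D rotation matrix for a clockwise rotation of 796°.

Rotation matrix formula: [[cos θ, -sin θ], [sin θ, cos θ]]
A clockwise rotation by 796° is equivalent to a counterclockwise rotation by -796°.
For θ = -796°:
cos(-796°) = 0.2419
sin(-796°) = -0.9703
Result: [[0.2419, 0.9703], [-0.9703, 0.2419]]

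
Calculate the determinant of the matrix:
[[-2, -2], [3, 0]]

For a 2×2 matrix [[a, b], [c, d]], det = ad - bc
det = (-2)(0) - (-2)(3) = 0 - -6 = 6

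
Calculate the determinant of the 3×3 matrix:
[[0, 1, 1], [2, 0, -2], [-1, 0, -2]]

Expansion along first row:
det = 0·det([[0,-2],[0,-2]]) - 1·det([[2,-2],[-1,-2]]) + 1·det([[2,0],[-1,0]])
    = 0·(0·-2 - -2·0) - 1·(2·-2 - -2·-1) + 1·(2·0 - 0·-1)
    = 0·0 - 1·-6 + 1·0
    = 0 + 6 + 0 = 6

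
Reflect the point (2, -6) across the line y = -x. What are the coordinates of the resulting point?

Reflection across line y = -x: (2, -6) → (6, -2)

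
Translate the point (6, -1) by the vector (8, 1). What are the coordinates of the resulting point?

Translation by (8, 1) (homogeneous matrix [[1, 0, 8], [0, 1, 1], [0, 0, 1]]):
x' = 6 + 8 = 14
y' = -1 + 1 = 0
Result: (14, 0)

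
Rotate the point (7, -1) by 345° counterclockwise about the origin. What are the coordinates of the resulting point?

Rotation matrix for 345°: [[cos 345°, -sin 345°], [sin 345°, cos 345°]] ≈ [[0.965926, 0.258819], [-0.258819, 0.965926]]
[[0.965926, 0.258819], [-0.258819, 0.965926]] × [7, -1]ᵀ ≈ [6.5027, -2.7777]ᵀ
Result: (6.5027, -2.7777)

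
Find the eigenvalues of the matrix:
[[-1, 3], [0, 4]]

Characteristic equation: det(A - λI) = 0
λ² - (trace)λ + (det) = 0
trace = -1 + 4 = 3, det = (-1)(4) - (3)(0) = -4
λ² - (3)λ + (-4) = 0
λ = (3 ± √((3)² - 4·(-4))) / 2 = (3 ± √25) / 2
Solving: λ = -1, 4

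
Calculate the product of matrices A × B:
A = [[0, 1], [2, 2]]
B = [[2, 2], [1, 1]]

Matrix multiplication:
C[0][0] = 0×2 + 1×1 = 1
C[0][1] = 0×2 + 1×1 = 1
C[1][0] = 2×2 + 2×1 = 6
C[1][1] = 2×2 + 2×1 = 6
Result: [[1, 1], [6, 6]]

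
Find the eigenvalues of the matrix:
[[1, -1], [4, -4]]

Characteristic equation: det(A - λI) = 0
λ² - (trace)λ + (det) = 0
trace = 1 + -4 = -3, det = (1)(-4) - (-1)(4) = 0
λ² - (-3)λ + (0) = 0
λ = (-3 ± √((-3)² - 4·(0))) / 2 = (-3 ± √9) / 2
Solving: λ = -3, 0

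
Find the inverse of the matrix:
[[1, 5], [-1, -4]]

For [[a,b],[c,d]], inverse = (1/det)·[[d,-b],[-c,a]]
det = (1)(-4) - (5)(-1) = -4 - -5 = 1
Inverse = [[-4, -5], [1, 1]]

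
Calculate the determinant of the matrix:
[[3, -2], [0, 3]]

For a 2×2 matrix [[a, b], [c, d]], det = ad - bc
det = (3)(3) - (-2)(0) = 9 - 0 = 9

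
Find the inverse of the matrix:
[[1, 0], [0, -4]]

For [[a,b],[c,d]], inverse = (1/det)·[[d,-b],[-c,a]]
det = (1)(-4) - (0)(0) = -4 - 0 = -4
Inverse = (1/-4)·[[-4, 0], [0, 1]]
= [[1, 0], [0, -1/4]]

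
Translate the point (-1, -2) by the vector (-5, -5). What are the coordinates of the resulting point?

Translation by (-5, -5) (homogeneous matrix [[1, 0, -5], [0, 1, -5], [0, 0, 1]]):
x' = -1 + -5 = -6
y' = -2 + -5 = -7
Result: (-6, -7)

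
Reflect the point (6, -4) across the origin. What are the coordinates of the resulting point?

Reflection across origin: (6, -4) → (-6, 4)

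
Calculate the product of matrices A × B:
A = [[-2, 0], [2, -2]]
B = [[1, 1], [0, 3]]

Matrix multiplication:
C[0][0] = -2×1 + 0×0 = -2
C[0][1] = -2×1 + 0×3 = -2
C[1][0] = 2×1 + -2×0 = 2
C[1][1] = 2×1 + -2×3 = -4
Result: [[-2, -2], [2, -4]]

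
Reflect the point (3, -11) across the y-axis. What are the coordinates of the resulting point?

Reflection across y-axis: (3, -11) → (-3, -11)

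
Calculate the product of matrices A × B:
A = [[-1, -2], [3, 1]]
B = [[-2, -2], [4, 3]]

Matrix multiplication:
C[0][0] = -1×-2 + -2×4 = -6
C[0][1] = -1×-2 + -2×3 = -4
C[1][0] = 3×-2 + 1×4 = -2
C[1][1] = 3×-2 + 1×3 = -3
Result: [[-6, -4], [-2, -3]]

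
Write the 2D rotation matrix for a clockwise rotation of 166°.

Rotation matrix formula: [[cos θ, -sin θ], [sin θ, cos θ]]
A clockwise rotation by 166° is equivalent to a counterclockwise rotation by -166°.
For θ = -166°:
cos(-166°) = -0.9703
sin(-166°) = -0.2419
Result: [[-0.9703, 0.2419], [-0.2419, -0.9703]]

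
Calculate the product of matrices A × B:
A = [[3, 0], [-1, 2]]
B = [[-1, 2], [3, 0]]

Matrix multiplication:
C[0][0] = 3×-1 + 0×3 = -3
C[0][1] = 3×2 + 0×0 = 6
C[1][0] = -1×-1 + 2×3 = 7
C[1][1] = -1×2 + 2×0 = -2
Result: [[-3, 6], [7, -2]]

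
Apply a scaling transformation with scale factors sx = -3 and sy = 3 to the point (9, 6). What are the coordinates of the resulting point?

Scaling matrix:
[[-3, 0], [0, 3]]
Result: (9 × -3, 6 × 3) = (-27, 18)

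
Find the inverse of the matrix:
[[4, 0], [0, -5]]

For [[a,b],[c,d]], inverse = (1/det)·[[d,-b],[-c,a]]
det = (4)(-5) - (0)(0) = -20 - 0 = -20
Inverse = (1/-20)·[[-5, 0], [0, 4]]
= [[1/4, 0], [0, -1/5]]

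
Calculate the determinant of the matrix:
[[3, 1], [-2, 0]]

For a 2×2 matrix [[a, b], [c, d]], det = ad - bc
det = (3)(0) - (1)(-2) = 0 - -2 = 2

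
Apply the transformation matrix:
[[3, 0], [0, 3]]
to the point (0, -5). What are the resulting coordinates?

Matrix multiplication:
[[3, 0], [0, 3]] × [0, -5]ᵀ
= [(3)(0) + (0)(-5), (0)(0) + (3)(-5)]ᵀ
= [0, -15]ᵀ
Result: (0, -15)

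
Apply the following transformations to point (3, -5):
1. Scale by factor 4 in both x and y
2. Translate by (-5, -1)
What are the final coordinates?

Step 1: Scale (3, -5) by 4 → (12, -20)
Step 2: Translate by (-5, -1) → (7, -21)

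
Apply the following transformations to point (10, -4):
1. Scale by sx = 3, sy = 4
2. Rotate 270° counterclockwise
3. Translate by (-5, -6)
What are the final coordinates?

Step 1: Scale → (30, -16)
Step 2: Rotate 270° → (-16, -30)
Step 3: Translate → (-21, -36)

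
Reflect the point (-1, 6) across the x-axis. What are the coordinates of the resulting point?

Reflection across x-axis: (-1, 6) → (-1, -6)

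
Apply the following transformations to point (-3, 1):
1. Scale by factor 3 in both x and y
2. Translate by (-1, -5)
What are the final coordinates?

Step 1: Scale (-3, 1) by 3 → (-9, 3)
Step 2: Translate by (-1, -5) → (-10, -2)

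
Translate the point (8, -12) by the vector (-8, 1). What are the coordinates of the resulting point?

Translation by (-8, 1) (homogeneous matrix [[1, 0, -8], [0, 1, 1], [0, 0, 1]]):
x' = 8 + -8 = 0
y' = -12 + 1 = -11
Result: (0, -11)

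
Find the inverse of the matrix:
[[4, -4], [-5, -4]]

For [[a,b],[c,d]], inverse = (1/det)·[[d,-b],[-c,a]]
det = (4)(-4) - (-4)(-5) = -16 - 20 = -36
Inverse = (1/-36)·[[-4, 4], [5, 4]]
= [[1/9, -1/9], [-5/36, -1/9]]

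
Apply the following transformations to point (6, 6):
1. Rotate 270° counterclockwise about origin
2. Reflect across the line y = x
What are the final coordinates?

Step 1: Rotate 270° → (6, -6)
Step 2: Reflect across line y = x → (-6, 6)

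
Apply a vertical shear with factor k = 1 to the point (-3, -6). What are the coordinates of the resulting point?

Shear matrix for vertical shear with factor k = 1:
[[1, 0], [1, 1]]
Result: (-3, -6) → (-3, -9)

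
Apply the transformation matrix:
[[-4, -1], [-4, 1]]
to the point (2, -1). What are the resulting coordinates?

Matrix multiplication:
[[-4, -1], [-4, 1]] × [2, -1]ᵀ
= [(-4)(2) + (-1)(-1), (-4)(2) + (1)(-1)]ᵀ
= [-7, -9]ᵀ
Result: (-7, -9)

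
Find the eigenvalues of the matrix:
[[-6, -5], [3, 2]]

Characteristic equation: det(A - λI) = 0
λ² - (trace)λ + (det) = 0
trace = -6 + 2 = -4, det = (-6)(2) - (-5)(3) = 3
λ² - (-4)λ + (3) = 0
λ = (-4 ± √((-4)² - 4·(3))) / 2 = (-4 ± √4) / 2
Solving: λ = -3, -1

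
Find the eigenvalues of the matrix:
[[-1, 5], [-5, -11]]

Characteristic equation: det(A - λI) = 0
λ² - (trace)λ + (det) = 0
trace = -1 + -11 = -12, det = (-1)(-11) - (5)(-5) = 36
λ² - (-12)λ + (36) = 0
λ = (-12 ± √((-12)² - 4·(36))) / 2 = (-12 ± √0) / 2
Solving: λ = -6, -6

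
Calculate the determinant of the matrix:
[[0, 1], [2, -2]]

For a 2×2 matrix [[a, b], [c, d]], det = ad - bc
det = (0)(-2) - (1)(2) = 0 - 2 = -2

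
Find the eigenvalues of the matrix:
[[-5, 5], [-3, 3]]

Characteristic equation: det(A - λI) = 0
λ² - (trace)λ + (det) = 0
trace = -5 + 3 = -2, det = (-5)(3) - (5)(-3) = 0
λ² - (-2)λ + (0) = 0
λ = (-2 ± √((-2)² - 4·(0))) / 2 = (-2 ± √4) / 2
Solving: λ = -2, 0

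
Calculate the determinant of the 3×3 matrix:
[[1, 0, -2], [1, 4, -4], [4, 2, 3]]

Expansion along first row:
det = 1·det([[4,-4],[2,3]]) - 0·det([[1,-4],[4,3]]) + -2·det([[1,4],[4,2]])
    = 1·(4·3 - -4·2) - 0·(1·3 - -4·4) + -2·(1·2 - 4·4)
    = 1·20 - 0·19 + -2·-14
    = 20 + 0 + 28 = 48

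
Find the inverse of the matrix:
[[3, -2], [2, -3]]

For [[a,b],[c,d]], inverse = (1/det)·[[d,-b],[-c,a]]
det = (3)(-3) - (-2)(2) = -9 - -4 = -5
Inverse = (1/-5)·[[-3, 2], [-2, 3]]
= [[3/5, -2/5], [2/5, -3/5]]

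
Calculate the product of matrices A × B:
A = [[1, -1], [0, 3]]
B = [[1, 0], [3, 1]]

Matrix multiplication:
C[0][0] = 1×1 + -1×3 = -2
C[0][1] = 1×0 + -1×1 = -1
C[1][0] = 0×1 + 3×3 = 9
C[1][1] = 0×0 + 3×1 = 3
Result: [[-2, -1], [9, 3]]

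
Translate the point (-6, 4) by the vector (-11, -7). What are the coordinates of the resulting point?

Translation by (-11, -7) (homogeneous matrix [[1, 0, -11], [0, 1, -7], [0, 0, 1]]):
x' = -6 + -11 = -17
y' = 4 + -7 = -3
Result: (-17, -3)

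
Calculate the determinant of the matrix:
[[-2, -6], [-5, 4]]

For a 2×2 matrix [[a, b], [c, d]], det = ad - bc
det = (-2)(4) - (-6)(-5) = -8 - 30 = -38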